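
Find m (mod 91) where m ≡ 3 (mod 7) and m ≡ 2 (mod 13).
M = 7 × 13 = 91. M₁ = 13, y₁ ≡ 6 (mod 7). M₂ = 7, y₂ ≡ 2 (mod 13). m = 3×13×6 + 2×7×2 ≡ 80 (mod 91)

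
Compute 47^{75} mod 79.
14

Using successive squaring:
Binary expansion of 75: 1001011
Powers of 47 mod 79 (each is the square of the previous):
  47^1 ≡ 47 (mod 79)
  47^2 ≡ 47² = 2209 ≡ 76 (mod 79)
  47^4 ≡ 76² = 5776 ≡ 9 (mod 79)
  47^8 ≡ 9² = 81 ≡ 2 (mod 79)
  47^16 ≡ 2² = 4 ≡ 4 (mod 79)
  47^32 ≡ 4² = 16 ≡ 16 (mod 79)
  47^64 ≡ 16² = 256 ≡ 19 (mod 79)
75 = 64 + 8 + 2 + 1, so 47^75 = 47^64 × 47^8 × 47^2 × 47^1 ≡ 19 × 2 × 76 × 47 (mod 79)
Multiplying step by step:
  19 × 2 = 38 ≡ 38 (mod 79)
  38 × 76 = 2888 ≡ 44 (mod 79)
  44 × 47 = 2068 ≡ 14 (mod 79)
Result: 47^75 ≡ 14 (mod 79)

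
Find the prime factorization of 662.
2 × 331

Divide by primes starting from smallest:
662 ÷ 2 = 331
331 ÷ 331 = 1

662 = 2 × 331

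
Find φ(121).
110

Prime factorization: 121 = 11^2
Using the formula φ(n) = n × Π(1 - 1/p) for each prime factor p:
φ(121) = 121 × (1 - 1/11)
φ(121) = 110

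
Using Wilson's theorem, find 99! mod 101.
(100)! = (99)! × (100) ≡ -1 (mod 101). So (99)! ≡ -1 × (100)^(-1) ≡ (-1)×(-1) = 1 (mod 101)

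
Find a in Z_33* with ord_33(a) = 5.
4 has order 5 mod 33 since 4^{5} ≡ 1 (mod 33) and no smaller power works.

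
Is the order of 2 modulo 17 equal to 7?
No, the actual order is 8, not 7.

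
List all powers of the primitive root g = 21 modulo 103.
g^1, g^2, ..., g^{102} mod 103: {21, 29, 94, 17, 48, 81, 53, 83, 95, 38, 77, 72, 70, 28, 73, 91, 57, 64, 5, 2, 42, 58, 85, 34, 96, 59, 3, 63, 87, 76, 51, 41, 37, 56, 43, 79, 11, 25, 10, 4, 84, 13, 67, 68, 89, 15, 6, 23, 71, 49, 102, 82, 74, 9, 86, 55, 22, 50, 20, 8, 65, 26, 31, 33, 75, 30, 12, 46, 39, 98, 101, 61, 45, 18, 69, 7, 44, 100, 40, 16, 27, 52, 62, 66, 47, 60, 24, 92, 78, 93, 99, 19, 90, 36, 35, 14, 88, 97, 80, 32, 54, 1}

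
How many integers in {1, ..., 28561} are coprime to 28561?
26364

Prime factorization: 28561 = 13^4
Using the formula φ(n) = n × Π(1 - 1/p) for each prime factor p:
φ(28561) = 28561 × (1 - 1/13)
φ(28561) = 26364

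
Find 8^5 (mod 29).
5 = 4 + 1 (binary 101). Repeated squaring mod 29: 8^1 ≡ 8; 8^2 ≡ 8² = 64 ≡ 6; 8^4 ≡ 6² = 36 ≡ 7. Multiply: 8^5 = 8^4 × 8^1 ≡ 7 × 8 (mod 29): 7 × 8 = 56 ≡ 27. So 8^5 ≡ 27 (mod 29).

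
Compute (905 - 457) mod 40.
8

(905 - 457) = 448
448 mod 40 = 8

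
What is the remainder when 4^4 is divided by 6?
4 = 4 (binary 100). Repeated squaring mod 6: 4^1 ≡ 4; 4^2 ≡ 4² = 16 ≡ 4; 4^4 ≡ 4² = 16 ≡ 4. So 4^4 ≡ 4 (mod 6).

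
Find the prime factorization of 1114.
2 × 557

Divide by primes starting from smallest:
1114 ÷ 2 = 557
557 ÷ 557 = 1

1114 = 2 × 557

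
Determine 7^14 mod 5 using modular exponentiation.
Using Fermat: 7^{4} ≡ 1 (mod 5). 14 ≡ 2 (mod 4). So 7^{14} ≡ 7^{2} ≡ 4 (mod 5)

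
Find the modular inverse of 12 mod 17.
12^(-1) ≡ 10 (mod 17). Verification: 12 × 10 = 120 ≡ 1 (mod 17)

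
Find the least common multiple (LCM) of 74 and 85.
6290

First find GCD(74, 85) using the Euclidean algorithm:
74 = 0 × 85 + 74
85 = 1 × 74 + 11
74 = 6 × 11 + 8
11 = 1 × 8 + 3
8 = 2 × 3 + 2
3 = 1 × 2 + 1
2 = 2 × 1 + 0
GCD(74, 85) = 1

LCM formula: LCM(a, b) = (a × b) / GCD(a, b)
LCM(74, 85) = (74 × 85) / 1
LCM(74, 85) = 6290 / 1
LCM(74, 85) = 6290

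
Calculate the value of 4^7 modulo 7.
7 = 4 + 2 + 1 (binary 111). Repeated squaring mod 7: 4^1 ≡ 4; 4^2 ≡ 4² = 16 ≡ 2; 4^4 ≡ 2² = 4 ≡ 4. Multiply: 4^7 = 4^4 × 4^2 × 4^1 ≡ 4 × 2 × 4 (mod 7): 4 × 2 = 8 ≡ 1; 1 × 4 = 4 ≡ 4. So 4^7 ≡ 4 (mod 7).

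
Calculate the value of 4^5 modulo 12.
5 = 4 + 1 (binary 101). Repeated squaring mod 12: 4^1 ≡ 4; 4^2 ≡ 4² = 16 ≡ 4; 4^4 ≡ 4² = 16 ≡ 4. Multiply: 4^5 = 4^4 × 4^1 ≡ 4 × 4 (mod 12): 4 × 4 = 16 ≡ 4. So 4^5 ≡ 4 (mod 12).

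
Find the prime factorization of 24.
2^3 × 3

Divide by primes starting from smallest:
24 ÷ 2 = 12
12 ÷ 2 = 6
6 ÷ 2 = 3
3 ÷ 3 = 1

24 = 2^3 × 3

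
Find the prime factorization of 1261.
13 × 97

Divide by primes starting from smallest:
1261 ÷ 13 = 97
97 ÷ 97 = 1

1261 = 13 × 97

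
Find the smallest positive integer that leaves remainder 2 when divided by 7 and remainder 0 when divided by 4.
M = 7 × 4 = 28. M₁ = 4, y₁ ≡ 2 (mod 7). M₂ = 7, y₂ ≡ 3 (mod 4). x = 2×4×2 + 0×7×3 ≡ 16 (mod 28). The smallest positive such number is 16.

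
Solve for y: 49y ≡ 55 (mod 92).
3

Since gcd(49, 92) = 1 divides 55, a solution exists.
Multiply both sides by the inverse of 49 mod 92:
  49^(-1) mod 92 = 77
  x ≡ 77 × 55 ≡ 4235 ≡ 3 (mod 92)
Verification: 49 × 3 = 147 = 1 × 92 + 55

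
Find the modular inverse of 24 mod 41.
24^(-1) ≡ 12 (mod 41). Verification: 24 × 12 = 288 ≡ 1 (mod 41)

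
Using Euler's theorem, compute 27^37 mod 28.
By Euler: 27^{12} ≡ 1 (mod 28) since gcd(27, 28) = 1. 37 = 3×12 + 1. So 27^{37} ≡ 27^{1} ≡ 27 (mod 28)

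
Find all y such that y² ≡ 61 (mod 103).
The square roots of 61 mod 103 are 79 and 24. Verify: 79² = 6241 ≡ 61 (mod 103)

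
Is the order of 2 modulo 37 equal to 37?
No, the actual order is 36, not 37.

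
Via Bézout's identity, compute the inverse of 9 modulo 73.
Extended GCD: 9(-8) + 73(1) = 1. So 9^(-1) ≡ 65 ≡ 65 (mod 73). Verify: 9 × 65 = 585 ≡ 1 (mod 73)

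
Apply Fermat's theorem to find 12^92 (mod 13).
By Fermat: 12^{12} ≡ 1 (mod 13). 92 = 7×12 + 8. So 12^{92} ≡ 12^{8} ≡ 1 (mod 13)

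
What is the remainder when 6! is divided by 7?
By Wilson's theorem, (6)! ≡ -1 ≡ 6 (mod 7)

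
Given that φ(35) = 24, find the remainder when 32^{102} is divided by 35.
By Euler: 32^{24} ≡ 1 (mod 35) since gcd(32, 35) = 1. 102 = 4×24 + 6. So 32^{102} ≡ 32^{6} ≡ 29 (mod 35)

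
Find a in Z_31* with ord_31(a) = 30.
3 has order 30 mod 31 since 3^{30} ≡ 1 (mod 31) and no smaller power works.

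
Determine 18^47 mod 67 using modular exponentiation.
Using repeated squaring. 47 = 32 + 8 + 4 + 2 + 1 (binary 101111). Repeated squaring mod 67: 18^1 ≡ 18; 18^2 ≡ 18² = 324 ≡ 56; 18^4 ≡ 56² = 3136 ≡ 54; 18^8 ≡ 54² = 2916 ≡ 35; 18^16 ≡ 35² = 1225 ≡ 19; 18^32 ≡ 19² = 361 ≡ 26. Multiply: 18^47 = 18^32 × 18^8 × 18^4 × 18^2 × 18^1 ≡ 26 × 35 × 54 × 56 × 18 (mod 67): 26 × 35 = 910 ≡ 39; 39 × 54 = 2106 ≡ 29; 29 × 56 = 1624 ≡ 16; 16 × 18 = 288 ≡ 20. So 18^47 ≡ 20 (mod 67).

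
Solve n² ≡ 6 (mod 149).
The square roots of 6 mod 149 are 30 and 119. Verify: 30² = 900 ≡ 6 (mod 149)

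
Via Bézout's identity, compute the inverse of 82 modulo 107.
Extended GCD: 82(-30) + 107(23) = 1. So 82^(-1) ≡ 77 ≡ 77 (mod 107). Verify: 82 × 77 = 6314 ≡ 1 (mod 107)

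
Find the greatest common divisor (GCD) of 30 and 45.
15

Using the Euclidean algorithm:
30 = 0 × 45 + 30
45 = 1 × 30 + 15
30 = 2 × 15 + 0

GCD(30, 45) = 15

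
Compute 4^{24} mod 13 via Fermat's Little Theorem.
1

By Fermat's Little Theorem, a^(p-1) ≡ 1 (mod p) for prime p and gcd(a, p) = 1
Here p = 13, so 4^12 ≡ 1 (mod 13)
We can reduce the exponent: 24 mod 12 = 0
So 4^24 ≡ 4^0 (mod 13)
Computing: 4^0 mod 13 = 1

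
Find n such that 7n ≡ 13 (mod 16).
11

Since gcd(7, 16) = 1 divides 13, a solution exists.
Multiply both sides by the inverse of 7 mod 16:
  7^(-1) mod 16 = 7
  x ≡ 7 × 13 ≡ 91 ≡ 11 (mod 16)
Verification: 7 × 11 = 77 = 4 × 16 + 13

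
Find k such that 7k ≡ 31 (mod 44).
17

Since gcd(7, 44) = 1 divides 31, a solution exists.
Multiply both sides by the inverse of 7 mod 44:
  7^(-1) mod 44 = 19
  x ≡ 19 × 31 ≡ 589 ≡ 17 (mod 44)
Verification: 7 × 17 = 119 = 2 × 44 + 31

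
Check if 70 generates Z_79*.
p - 1 = 78 has prime divisors 2, 3, 13. Check 70^(78/q) mod 79 for each: 70^(78/2) = 70^39 ≡ 78, 70^(78/3) = 70^26 ≡ 55, 70^(78/13) = 70^6 ≡ 8 (mod 79). None of these is 1, so 70 has order 78 = φ(79), so it is a primitive root mod 79.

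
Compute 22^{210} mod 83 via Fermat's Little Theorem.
4

By Fermat's Little Theorem, a^(p-1) ≡ 1 (mod p) for prime p and gcd(a, p) = 1
Here p = 83, so 22^82 ≡ 1 (mod 83)
We can reduce the exponent: 210 mod 82 = 46
So 22^210 ≡ 22^46 (mod 83)
Computing: 22^46 mod 83 = 4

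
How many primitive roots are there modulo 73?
24

The number of primitive roots modulo p is φ(p-1) = φ(72)
φ(72) = 24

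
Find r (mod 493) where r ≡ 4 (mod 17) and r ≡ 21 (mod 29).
M = 17 × 29 = 493. M₁ = 29, y₁ ≡ 10 (mod 17). M₂ = 17, y₂ ≡ 12 (mod 29). r = 4×29×10 + 21×17×12 ≡ 21 (mod 493)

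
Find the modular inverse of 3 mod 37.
3^(-1) ≡ 25 (mod 37). Verification: 3 × 25 = 75 ≡ 1 (mod 37)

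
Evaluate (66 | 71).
(66/71) = 66^{35} mod 71 = -1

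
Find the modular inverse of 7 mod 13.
7^(-1) ≡ 2 (mod 13). Verification: 7 × 2 = 14 ≡ 1 (mod 13)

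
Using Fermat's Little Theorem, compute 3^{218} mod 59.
48

By Fermat's Little Theorem, a^(p-1) ≡ 1 (mod p) for prime p and gcd(a, p) = 1
Here p = 59, so 3^58 ≡ 1 (mod 59)
We can reduce the exponent: 218 mod 58 = 44
So 3^218 ≡ 3^44 (mod 59)
Computing: 3^44 mod 59 = 48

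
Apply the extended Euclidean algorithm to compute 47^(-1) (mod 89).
Extended GCD: 47(36) + 89(-19) = 1. So 47^(-1) ≡ 36 ≡ 36 (mod 89). Verify: 47 × 36 = 1692 ≡ 1 (mod 89)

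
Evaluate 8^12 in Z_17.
Using repeated squaring. 12 = 8 + 4 (binary 1100). Repeated squaring mod 17: 8^1 ≡ 8; 8^2 ≡ 8² = 64 ≡ 13; 8^4 ≡ 13² = 169 ≡ 16; 8^8 ≡ 16² = 256 ≡ 1. Multiply: 8^12 = 8^8 × 8^4 ≡ 1 × 16 (mod 17): 1 × 16 = 16 ≡ 16. So 8^12 ≡ 16 (mod 17).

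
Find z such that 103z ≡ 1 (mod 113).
103^(-1) ≡ 79 (mod 113). Verification: 103 × 79 = 8137 ≡ 1 (mod 113)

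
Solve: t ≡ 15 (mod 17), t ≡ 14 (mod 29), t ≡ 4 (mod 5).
M = 17 × 29 × 5 = 2465. M₁ = 145, y₁ ≡ 2 (mod 17). M₂ = 85, y₂ ≡ 14 (mod 29). M₃ = 493, y₃ ≡ 2 (mod 5). t = 15×145×2 + 14×85×14 + 4×493×2 ≡ 304 (mod 2465)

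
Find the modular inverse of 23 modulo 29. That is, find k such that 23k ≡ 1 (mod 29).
24

Using Extended Euclidean Algorithm:
gcd(23, 29) = 1
Bezout coefficients: 23 × -5 + 29 × 4 = 1
So 23 × -5 ≡ 1 (mod 29)
The inverse is -5 mod 29 = 24
Verification: 23 × 24 = 552 = 19 × 29 + 1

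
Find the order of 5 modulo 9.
Powers of 5 mod 9: 5^1≡5, 5^2≡7, 5^3≡8, 5^4≡4, 5^5≡2, 5^6≡1. Order = 6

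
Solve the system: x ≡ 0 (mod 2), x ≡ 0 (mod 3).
M = 2 × 3 = 6. M₁ = 3, y₁ ≡ 1 (mod 2). M₂ = 2, y₂ ≡ 2 (mod 3). x = 0×3×1 + 0×2×2 ≡ 0 (mod 6)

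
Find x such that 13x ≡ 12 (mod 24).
12

Since gcd(13, 24) = 1 divides 12, a solution exists.
Multiply both sides by the inverse of 13 mod 24:
  13^(-1) mod 24 = 13
  x ≡ 13 × 12 ≡ 156 ≡ 12 (mod 24)
Verification: 13 × 12 = 156 = 6 × 24 + 12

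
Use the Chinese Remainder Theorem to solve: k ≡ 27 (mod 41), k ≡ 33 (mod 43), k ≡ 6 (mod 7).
5193

Using the Chinese Remainder Theorem:
M = product of moduli = 12341
For equation 1: M_1 = 301, 301 ≡ 14 (mod 41), inverse of 301 mod 41 is 3 (check: 14 × 3 = 42 ≡ 1 (mod 41))
For equation 2: M_2 = 287, 287 ≡ 29 (mod 43), inverse of 287 mod 43 is 3 (check: 29 × 3 = 87 ≡ 1 (mod 43))
For equation 3: M_3 = 1763, 1763 ≡ 6 (mod 7), inverse of 1763 mod 7 is 6 (check: 6 × 6 = 36 ≡ 1 (mod 7))
Combine: k ≡ Σ r_i×M_i×(M_i⁻¹ mod m_i) = 27×301×3 + 33×287×3 + 6×1763×6 = 24381 + 28413 + 63468 = 116262
116262 mod 12341 = 5193
k ≡ 5193 (mod 12341)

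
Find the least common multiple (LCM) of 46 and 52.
1196

First find GCD(46, 52) using the Euclidean algorithm:
46 = 0 × 52 + 46
52 = 1 × 46 + 6
46 = 7 × 6 + 4
6 = 1 × 4 + 2
4 = 2 × 2 + 0
GCD(46, 52) = 2

LCM formula: LCM(a, b) = (a × b) / GCD(a, b)
LCM(46, 52) = (46 × 52) / 2
LCM(46, 52) = 2392 / 2
LCM(46, 52) = 1196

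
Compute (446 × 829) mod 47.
32

(446 × 829) = 369734
369734 mod 47 = 32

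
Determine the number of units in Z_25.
20

Prime factorization: 25 = 5^2
Using the formula φ(n) = n × Π(1 - 1/p) for each prime factor p:
φ(25) = 25 × (1 - 1/5)
φ(25) = 20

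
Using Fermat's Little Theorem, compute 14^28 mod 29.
By Fermat's Little Theorem, 14^{28} ≡ 1 (mod 29) since 29 is prime and gcd(14, 29) = 1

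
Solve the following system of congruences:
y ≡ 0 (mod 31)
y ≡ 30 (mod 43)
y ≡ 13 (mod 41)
49910

Using the Chinese Remainder Theorem:
M = product of moduli = 54653
For equation 1: M_1 = 1763, 1763 ≡ 27 (mod 31), inverse of 1763 mod 31 is 23 (check: 27 × 23 = 621 ≡ 1 (mod 31))
For equation 2: M_2 = 1271, 1271 ≡ 24 (mod 43), inverse of 1271 mod 43 is 9 (check: 24 × 9 = 216 ≡ 1 (mod 43))
For equation 3: M_3 = 1333, 1333 ≡ 21 (mod 41), inverse of 1333 mod 41 is 2 (check: 21 × 2 = 42 ≡ 1 (mod 41))
Combine: y ≡ Σ r_i×M_i×(M_i⁻¹ mod m_i) = 0×1763×23 + 30×1271×9 + 13×1333×2 = 0 + 343170 + 34658 = 377828
377828 mod 54653 = 49910
y ≡ 49910 (mod 54653)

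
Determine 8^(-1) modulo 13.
8^(-1) ≡ 5 (mod 13). Verification: 8 × 5 = 40 ≡ 1 (mod 13)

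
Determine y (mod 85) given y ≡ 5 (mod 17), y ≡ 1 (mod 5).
56

Using the Chinese Remainder Theorem:
M = product of moduli = 85
For equation 1: M_1 = 5, 5 ≡ 5 (mod 17), inverse of 5 mod 17 is 7 (check: 5 × 7 = 35 ≡ 1 (mod 17))
For equation 2: M_2 = 17, 17 ≡ 2 (mod 5), inverse of 17 mod 5 is 3 (check: 2 × 3 = 6 ≡ 1 (mod 5))
Combine: y ≡ Σ r_i×M_i×(M_i⁻¹ mod m_i) = 5×5×7 + 1×17×3 = 175 + 51 = 226
226 mod 85 = 56
y ≡ 56 (mod 85)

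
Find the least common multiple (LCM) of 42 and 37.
1554

First find GCD(42, 37) using the Euclidean algorithm:
42 = 1 × 37 + 5
37 = 7 × 5 + 2
5 = 2 × 2 + 1
2 = 2 × 1 + 0
GCD(42, 37) = 1

LCM formula: LCM(a, b) = (a × b) / GCD(a, b)
LCM(42, 37) = (42 × 37) / 1
LCM(42, 37) = 1554 / 1
LCM(42, 37) = 1554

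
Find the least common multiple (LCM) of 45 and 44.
1980

First find GCD(45, 44) using the Euclidean algorithm:
45 = 1 × 44 + 1
44 = 44 × 1 + 0
GCD(45, 44) = 1

LCM formula: LCM(a, b) = (a × b) / GCD(a, b)
LCM(45, 44) = (45 × 44) / 1
LCM(45, 44) = 1980 / 1
LCM(45, 44) = 1980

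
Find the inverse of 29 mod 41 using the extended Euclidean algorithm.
Extended GCD: 29(17) + 41(-12) = 1. So 29^(-1) ≡ 17 ≡ 17 (mod 41). Verify: 29 × 17 = 493 ≡ 1 (mod 41)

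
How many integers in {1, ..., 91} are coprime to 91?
72

Prime factorization: 91 = 7 × 13
Using the formula φ(n) = n × Π(1 - 1/p) for each prime factor p:
φ(91) = 91 × (1 - 1/7) × (1 - 1/13)
φ(91) = 72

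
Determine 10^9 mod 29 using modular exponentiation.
9 = 8 + 1 (binary 1001). Repeated squaring mod 29: 10^1 ≡ 10; 10^2 ≡ 10² = 100 ≡ 13; 10^4 ≡ 13² = 169 ≡ 24; 10^8 ≡ 24² = 576 ≡ 25. Multiply: 10^9 = 10^8 × 10^1 ≡ 25 × 10 (mod 29): 25 × 10 = 250 ≡ 18. So 10^9 ≡ 18 (mod 29).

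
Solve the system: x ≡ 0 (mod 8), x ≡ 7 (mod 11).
M = 8 × 11 = 88. M₁ = 11, y₁ ≡ 3 (mod 8). M₂ = 8, y₂ ≡ 7 (mod 11). x = 0×11×3 + 7×8×7 ≡ 40 (mod 88)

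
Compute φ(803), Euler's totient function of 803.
720

Prime factorization: 803 = 11 × 73
Using the formula φ(n) = n × Π(1 - 1/p) for each prime factor p:
φ(803) = 803 × (1 - 1/11) × (1 - 1/73)
φ(803) = 720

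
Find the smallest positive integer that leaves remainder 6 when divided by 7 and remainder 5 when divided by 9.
M = 7 × 9 = 63. M₁ = 9, y₁ ≡ 4 (mod 7). M₂ = 7, y₂ ≡ 4 (mod 9). x = 6×9×4 + 5×7×4 ≡ 41 (mod 63). The smallest positive such number is 41.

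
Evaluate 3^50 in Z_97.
Using repeated squaring. 50 = 32 + 16 + 2 (binary 110010). Repeated squaring mod 97: 3^1 ≡ 3; 3^2 ≡ 3² = 9 ≡ 9; 3^4 ≡ 9² = 81 ≡ 81; 3^8 ≡ 81² = 6561 ≡ 62; 3^16 ≡ 62² = 3844 ≡ 61; 3^32 ≡ 61² = 3721 ≡ 35. Multiply: 3^50 = 3^32 × 3^16 × 3^2 ≡ 35 × 61 × 9 (mod 97): 35 × 61 = 2135 ≡ 1; 1 × 9 = 9 ≡ 9. So 3^50 ≡ 9 (mod 97).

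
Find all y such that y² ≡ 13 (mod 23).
The square roots of 13 mod 23 are 6 and 17. Verify: 6² = 36 ≡ 13 (mod 23)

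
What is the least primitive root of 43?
3

A primitive root g modulo p has order p-1 = 42
Prime divisors of 42: [2, 3, 7]
g is a primitive root iff g^(42/q) ≢ 1 (mod 43) for each prime divisor q
Testing small values:
  g = 2: 2^21 ≡ 42, 2^14 ≡ 1, 2^6 ≡ 21 (mod 43) → 2^14 ≡ 1, not primitive root
  g = 3: 3^21 ≡ 42, 3^14 ≡ 36, 3^6 ≡ 41 (mod 43) → none is 1, primitive root!
The smallest primitive root is 3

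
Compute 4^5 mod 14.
5 = 4 + 1 (binary 101). Repeated squaring mod 14: 4^1 ≡ 4; 4^2 ≡ 4² = 16 ≡ 2; 4^4 ≡ 2² = 4 ≡ 4. Multiply: 4^5 = 4^4 × 4^1 ≡ 4 × 4 (mod 14): 4 × 4 = 16 ≡ 2. So 4^5 ≡ 2 (mod 14).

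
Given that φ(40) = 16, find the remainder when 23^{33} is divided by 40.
By Euler: 23^{16} ≡ 1 (mod 40) since gcd(23, 40) = 1. 33 = 2×16 + 1. So 23^{33} ≡ 23^{1} ≡ 23 (mod 40)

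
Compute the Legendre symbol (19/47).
(19/47) = 19^{23} mod 47 = -1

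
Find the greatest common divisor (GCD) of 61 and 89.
1

Using the Euclidean algorithm:
61 = 0 × 89 + 61
89 = 1 × 61 + 28
61 = 2 × 28 + 5
28 = 5 × 5 + 3
5 = 1 × 3 + 2
3 = 1 × 2 + 1
2 = 2 × 1 + 0

GCD(61, 89) = 1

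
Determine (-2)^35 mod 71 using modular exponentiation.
Using repeated squaring. (-2) ≡ 69 (mod 71). 35 = 32 + 2 + 1 (binary 100011). Repeated squaring mod 71: 69^1 ≡ 69; 69^2 ≡ 69² = 4761 ≡ 4; 69^4 ≡ 4² = 16 ≡ 16; 69^8 ≡ 16² = 256 ≡ 43; 69^16 ≡ 43² = 1849 ≡ 3; 69^32 ≡ 3² = 9 ≡ 9. Multiply: (-2)^35 ≡ 69^32 × 69^2 × 69^1 ≡ 9 × 4 × 69 (mod 71): 9 × 4 = 36 ≡ 36; 36 × 69 = 2484 ≡ 70. So (-2)^35 ≡ 70 (mod 71).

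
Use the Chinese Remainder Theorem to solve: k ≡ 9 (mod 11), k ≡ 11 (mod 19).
163

Using the Chinese Remainder Theorem:
M = product of moduli = 209
For equation 1: M_1 = 19, 19 ≡ 8 (mod 11), inverse of 19 mod 11 is 7 (check: 8 × 7 = 56 ≡ 1 (mod 11))
For equation 2: M_2 = 11, 11 ≡ 11 (mod 19), inverse of 11 mod 19 is 7 (check: 11 × 7 = 77 ≡ 1 (mod 19))
Combine: k ≡ Σ r_i×M_i×(M_i⁻¹ mod m_i) = 9×19×7 + 11×11×7 = 1197 + 847 = 2044
2044 mod 209 = 163
k ≡ 163 (mod 209)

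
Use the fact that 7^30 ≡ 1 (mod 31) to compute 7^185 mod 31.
By Fermat: 7^{30} ≡ 1 (mod 31). 185 ≡ 5 (mod 30). So 7^{185} ≡ 7^{5} ≡ 5 (mod 31)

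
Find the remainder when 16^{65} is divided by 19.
By Fermat: 16^{18} ≡ 1 (mod 19). 65 = 3×18 + 11. So 16^{65} ≡ 16^{11} ≡ 9 (mod 19)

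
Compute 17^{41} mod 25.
17

Using successive squaring:
Binary expansion of 41: 101001
Powers of 17 mod 25 (each is the square of the previous):
  17^1 ≡ 17 (mod 25)
  17^2 ≡ 17² = 289 ≡ 14 (mod 25)
  17^4 ≡ 14² = 196 ≡ 21 (mod 25)
  17^8 ≡ 21² = 441 ≡ 16 (mod 25)
  17^16 ≡ 16² = 256 ≡ 6 (mod 25)
  17^32 ≡ 6² = 36 ≡ 11 (mod 25)
41 = 32 + 8 + 1, so 17^41 = 17^32 × 17^8 × 17^1 ≡ 11 × 16 × 17 (mod 25)
Multiplying step by step:
  11 × 16 = 176 ≡ 1 (mod 25)
  1 × 17 = 17 ≡ 17 (mod 25)
Result: 17^41 ≡ 17 (mod 25)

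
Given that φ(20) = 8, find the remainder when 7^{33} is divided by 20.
By Euler: 7^{8} ≡ 1 (mod 20) since gcd(7, 20) = 1. 33 = 4×8 + 1. So 7^{33} ≡ 7^{1} ≡ 7 (mod 20)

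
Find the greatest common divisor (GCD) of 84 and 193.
1

Using the Euclidean algorithm:
84 = 0 × 193 + 84
193 = 2 × 84 + 25
84 = 3 × 25 + 9
25 = 2 × 9 + 7
9 = 1 × 7 + 2
7 = 3 × 2 + 1
2 = 2 × 1 + 0

GCD(84, 193) = 1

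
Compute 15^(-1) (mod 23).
15^(-1) ≡ 20 (mod 23). Verification: 15 × 20 = 300 ≡ 1 (mod 23)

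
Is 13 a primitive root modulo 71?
Yes

To verify, check if 13^(70/q) ≢ 1 (mod 71) for each prime divisor q of 70
Divisors of 70 = 70: [1, 2, 5, 7, 10, 14, 35, 70]
  13^(70/2) = 13^35 ≡ 70 (mod 71)
  13^(70/5) = 13^14 ≡ 25 (mod 71)
  13^(70/7) = 13^10 ≡ 20 (mod 71)
Conclusion: 13 is a primitive root modulo 71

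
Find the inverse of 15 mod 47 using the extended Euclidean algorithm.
Extended GCD: 15(22) + 47(-7) = 1. So 15^(-1) ≡ 22 ≡ 22 (mod 47). Verify: 15 × 22 = 330 ≡ 1 (mod 47)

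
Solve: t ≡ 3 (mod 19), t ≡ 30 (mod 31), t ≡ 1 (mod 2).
M = 19 × 31 × 2 = 1178. M₁ = 62, y₁ ≡ 4 (mod 19). M₂ = 38, y₂ ≡ 9 (mod 31). M₃ = 589, y₃ ≡ 1 (mod 2). t = 3×62×4 + 30×38×9 + 1×589×1 ≡ 991 (mod 1178)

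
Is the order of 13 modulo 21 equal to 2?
Yes, ord_21(13) = 2.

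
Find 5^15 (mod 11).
Using Fermat: 5^{10} ≡ 1 (mod 11). 15 ≡ 5 (mod 10). So 5^{15} ≡ 5^{5} ≡ 1 (mod 11)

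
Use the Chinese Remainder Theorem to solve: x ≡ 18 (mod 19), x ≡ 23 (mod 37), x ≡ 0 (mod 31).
19189

Using the Chinese Remainder Theorem:
M = product of moduli = 21793
For equation 1: M_1 = 1147, 1147 ≡ 7 (mod 19), inverse of 1147 mod 19 is 11 (check: 7 × 11 = 77 ≡ 1 (mod 19))
For equation 2: M_2 = 589, 589 ≡ 34 (mod 37), inverse of 589 mod 37 is 12 (check: 34 × 12 = 408 ≡ 1 (mod 37))
For equation 3: M_3 = 703, 703 ≡ 21 (mod 31), inverse of 703 mod 31 is 3 (check: 21 × 3 = 63 ≡ 1 (mod 31))
Combine: x ≡ Σ r_i×M_i×(M_i⁻¹ mod m_i) = 18×1147×11 + 23×589×12 + 0×703×3 = 227106 + 162564 + 0 = 389670
389670 mod 21793 = 19189
x ≡ 19189 (mod 21793)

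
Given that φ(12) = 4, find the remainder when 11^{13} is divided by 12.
By Euler: 11^{4} ≡ 1 (mod 12) since gcd(11, 12) = 1. 13 = 3×4 + 1. So 11^{13} ≡ 11^{1} ≡ 11 (mod 12)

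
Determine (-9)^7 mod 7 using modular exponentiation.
(-9) ≡ 5 (mod 7). 7 = 4 + 2 + 1 (binary 111). Repeated squaring mod 7: 5^1 ≡ 5; 5^2 ≡ 5² = 25 ≡ 4; 5^4 ≡ 4² = 16 ≡ 2. Multiply: (-9)^7 ≡ 5^4 × 5^2 × 5^1 ≡ 2 × 4 × 5 (mod 7): 2 × 4 = 8 ≡ 1; 1 × 5 = 5 ≡ 5. So (-9)^7 ≡ 5 (mod 7).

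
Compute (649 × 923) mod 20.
7

(649 × 923) = 599027
599027 mod 20 = 7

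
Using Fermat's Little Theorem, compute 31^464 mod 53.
By Fermat: 31^{52} ≡ 1 (mod 53). 464 = 8×52 + 48. So 31^{464} ≡ 31^{48} ≡ 13 (mod 53)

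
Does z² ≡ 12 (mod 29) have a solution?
By Euler's criterion: 12^{14} ≡ 28 (mod 29). Since this equals -1 (≡ 28), 12 is not a QR.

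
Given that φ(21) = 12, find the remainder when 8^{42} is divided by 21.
By Euler: 8^{12} ≡ 1 (mod 21) since gcd(8, 21) = 1. 42 = 3×12 + 6. So 8^{42} ≡ 8^{6} ≡ 1 (mod 21)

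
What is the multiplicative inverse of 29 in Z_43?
3

Using Extended Euclidean Algorithm:
gcd(29, 43) = 1
Bezout coefficients: 29 × 3 + 43 × -2 = 1
So 29 × 3 ≡ 1 (mod 43)
The inverse is 3 mod 43 = 3
Verification: 29 × 3 = 87 = 2 × 43 + 1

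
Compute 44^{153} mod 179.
6

Using successive squaring:
Binary expansion of 153: 10011001
Powers of 44 mod 179 (each is the square of the previous):
  44^1 ≡ 44 (mod 179)
  44^2 ≡ 44² = 1936 ≡ 146 (mod 179)
  44^4 ≡ 146² = 21316 ≡ 15 (mod 179)
  44^8 ≡ 15² = 225 ≡ 46 (mod 179)
  44^16 ≡ 46² = 2116 ≡ 147 (mod 179)
  44^32 ≡ 147² = 21609 ≡ 129 (mod 179)
  44^64 ≡ 129² = 16641 ≡ 173 (mod 179)
  44^128 ≡ 173² = 29929 ≡ 36 (mod 179)
153 = 128 + 16 + 8 + 1, so 44^153 = 44^128 × 44^16 × 44^8 × 44^1 ≡ 36 × 147 × 46 × 44 (mod 179)
Multiplying step by step:
  36 × 147 = 5292 ≡ 101 (mod 179)
  101 × 46 = 4646 ≡ 171 (mod 179)
  171 × 44 = 7524 ≡ 6 (mod 179)
Result: 44^153 ≡ 6 (mod 179)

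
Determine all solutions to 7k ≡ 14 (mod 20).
2

Since gcd(7, 20) = 1 divides 14, a solution exists.
Multiply both sides by the inverse of 7 mod 20:
  7^(-1) mod 20 = 3
  x ≡ 3 × 14 ≡ 42 ≡ 2 (mod 20)
Verification: 7 × 2 = 14 = 0 × 20 + 14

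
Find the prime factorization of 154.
2 × 7 × 11

Divide by primes starting from smallest:
154 ÷ 2 = 77
77 ÷ 7 = 11
11 ÷ 11 = 1

154 = 2 × 7 × 11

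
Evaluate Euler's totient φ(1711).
1624

Prime factorization: 1711 = 29 × 59
Using the formula φ(n) = n × Π(1 - 1/p) for each prime factor p:
φ(1711) = 1711 × (1 - 1/29) × (1 - 1/59)
φ(1711) = 1624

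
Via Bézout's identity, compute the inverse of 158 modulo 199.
Extended GCD: 158(-34) + 199(27) = 1. So 158^(-1) ≡ 165 ≡ 165 (mod 199). Verify: 158 × 165 = 26070 ≡ 1 (mod 199)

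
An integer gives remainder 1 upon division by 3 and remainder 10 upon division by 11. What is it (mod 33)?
M = 3 × 11 = 33. M₁ = 11, y₁ ≡ 2 (mod 3). M₂ = 3, y₂ ≡ 4 (mod 11). x = 1×11×2 + 10×3×4 ≡ 10 (mod 33). The smallest positive such number is 10.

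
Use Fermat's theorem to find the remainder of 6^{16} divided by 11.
5

By Fermat's Little Theorem, a^(p-1) ≡ 1 (mod p) for prime p and gcd(a, p) = 1
Here p = 11, so 6^10 ≡ 1 (mod 11)
We can reduce the exponent: 16 mod 10 = 6
So 6^16 ≡ 6^6 (mod 11)
Computing: 6^6 mod 11 = 5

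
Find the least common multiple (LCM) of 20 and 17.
340

First find GCD(20, 17) using the Euclidean algorithm:
20 = 1 × 17 + 3
17 = 5 × 3 + 2
3 = 1 × 2 + 1
2 = 2 × 1 + 0
GCD(20, 17) = 1

LCM formula: LCM(a, b) = (a × b) / GCD(a, b)
LCM(20, 17) = (20 × 17) / 1
LCM(20, 17) = 340 / 1
LCM(20, 17) = 340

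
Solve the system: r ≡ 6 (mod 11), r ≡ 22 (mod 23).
M = 11 × 23 = 253. M₁ = 23, y₁ ≡ 1 (mod 11). M₂ = 11, y₂ ≡ 21 (mod 23). r = 6×23×1 + 22×11×21 ≡ 160 (mod 253)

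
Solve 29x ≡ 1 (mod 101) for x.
7

Using Extended Euclidean Algorithm:
gcd(29, 101) = 1
Bezout coefficients: 29 × 7 + 101 × -2 = 1
So 29 × 7 ≡ 1 (mod 101)
The inverse is 7 mod 101 = 7
Verification: 29 × 7 = 203 = 2 × 101 + 1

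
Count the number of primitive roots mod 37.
Number of primitive roots mod 37 = φ(36) = 12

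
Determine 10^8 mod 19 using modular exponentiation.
8 = 8 (binary 1000). Repeated squaring mod 19: 10^1 ≡ 10; 10^2 ≡ 10² = 100 ≡ 5; 10^4 ≡ 5² = 25 ≡ 6; 10^8 ≡ 6² = 36 ≡ 17. So 10^8 ≡ 17 (mod 19).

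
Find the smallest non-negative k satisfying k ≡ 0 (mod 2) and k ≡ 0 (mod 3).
M = 2 × 3 = 6. M₁ = 3, y₁ ≡ 1 (mod 2). M₂ = 2, y₂ ≡ 2 (mod 3). k = 0×3×1 + 0×2×2 ≡ 0 (mod 6)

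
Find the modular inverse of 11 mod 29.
11^(-1) ≡ 8 (mod 29). Verification: 11 × 8 = 88 ≡ 1 (mod 29)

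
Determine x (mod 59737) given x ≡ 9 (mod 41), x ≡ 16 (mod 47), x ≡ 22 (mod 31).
3494

Using the Chinese Remainder Theorem:
M = product of moduli = 59737
For equation 1: M_1 = 1457, 1457 ≡ 22 (mod 41), inverse of 1457 mod 41 is 28 (check: 22 × 28 = 616 ≡ 1 (mod 41))
For equation 2: M_2 = 1271, 1271 ≡ 2 (mod 47), inverse of 1271 mod 47 is 24 (check: 2 × 24 = 48 ≡ 1 (mod 47))
For equation 3: M_3 = 1927, 1927 ≡ 5 (mod 31), inverse of 1927 mod 31 is 25 (check: 5 × 25 = 125 ≡ 1 (mod 31))
Combine: x ≡ Σ r_i×M_i×(M_i⁻¹ mod m_i) = 9×1457×28 + 16×1271×24 + 22×1927×25 = 367164 + 488064 + 1059850 = 1915078
1915078 mod 59737 = 3494
x ≡ 3494 (mod 59737)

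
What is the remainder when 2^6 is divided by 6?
6 = 4 + 2 (binary 110). Repeated squaring mod 6: 2^1 ≡ 2; 2^2 ≡ 2² = 4 ≡ 4; 2^4 ≡ 4² = 16 ≡ 4. Multiply: 2^6 = 2^4 × 2^2 ≡ 4 × 4 (mod 6): 4 × 4 = 16 ≡ 4. So 2^6 ≡ 4 (mod 6).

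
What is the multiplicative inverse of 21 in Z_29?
21^(-1) ≡ 18 (mod 29). Verification: 21 × 18 = 378 ≡ 1 (mod 29)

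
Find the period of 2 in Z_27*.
Powers of 2 mod 27: 2^1≡2, 2^2≡4, 2^3≡8, 2^4≡16, 2^5≡5, 2^6≡10, 2^7≡20, 2^8≡13, 2^9≡26, 2^10≡25, 2^11≡23, 2^12≡19, 2^13≡11, 2^14≡22, 2^15≡17, 2^16≡7, 2^17≡14, 2^18≡1. Order = 18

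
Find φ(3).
2

Prime factorization: 3 = 3
Using the formula φ(n) = n × Π(1 - 1/p) for each prime factor p:
φ(3) = 3 × (1 - 1/3)
φ(3) = 2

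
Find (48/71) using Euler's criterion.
(48/71) = 48^{35} mod 71 = 1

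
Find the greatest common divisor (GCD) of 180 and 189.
9

Using the Euclidean algorithm:
180 = 0 × 189 + 180
189 = 1 × 180 + 9
180 = 20 × 9 + 0

GCD(180, 189) = 9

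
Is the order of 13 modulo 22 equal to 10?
Yes, ord_22(13) = 10.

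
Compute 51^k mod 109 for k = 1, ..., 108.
g^1, g^2, ..., g^{108} mod 109: {51, 94, 107, 7, 30, 4, 95, 49, 101, 28, 11, 16, 53, 87, 77, 3, 44, 64, 103, 21, 90, 12, 67, 38, 85, 84, 33, 48, 50, 43, 13, 9, 23, 83, 91, 63, 52, 36, 92, 5, 37, 34, 99, 35, 41, 20, 39, 27, 69, 31, 55, 80, 47, 108, 58, 15, 2, 102, 79, 105, 14, 60, 8, 81, 98, 93, 56, 22, 32, 106, 65, 45, 6, 88, 19, 97, 42, 71, 24, 25, 76, 61, 59, 66, 96, 100, 86, 26, 18, 46, 57, 73, 17, 104, 72, 75, 10, 74, 68, 89, 70, 82, 40, 78, 54, 29, 62, 1}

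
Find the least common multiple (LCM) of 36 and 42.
252

First find GCD(36, 42) using the Euclidean algorithm:
36 = 0 × 42 + 36
42 = 1 × 36 + 6
36 = 6 × 6 + 0
GCD(36, 42) = 6

LCM formula: LCM(a, b) = (a × b) / GCD(a, b)
LCM(36, 42) = (36 × 42) / 6
LCM(36, 42) = 1512 / 6
LCM(36, 42) = 252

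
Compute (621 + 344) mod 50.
15

(621 + 344) = 965
965 mod 50 = 15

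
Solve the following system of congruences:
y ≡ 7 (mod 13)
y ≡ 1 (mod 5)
46

Using the Chinese Remainder Theorem:
M = product of moduli = 65
For equation 1: M_1 = 5, 5 ≡ 5 (mod 13), inverse of 5 mod 13 is 8 (check: 5 × 8 = 40 ≡ 1 (mod 13))
For equation 2: M_2 = 13, 13 ≡ 3 (mod 5), inverse of 13 mod 5 is 2 (check: 3 × 2 = 6 ≡ 1 (mod 5))
Combine: y ≡ Σ r_i×M_i×(M_i⁻¹ mod m_i) = 7×5×8 + 1×13×2 = 280 + 26 = 306
306 mod 65 = 46
y ≡ 46 (mod 65)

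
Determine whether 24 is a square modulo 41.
By Euler's criterion: 24^{20} ≡ 40 (mod 41). Since this equals -1 (≡ 40), 24 is not a QR.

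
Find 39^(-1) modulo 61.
36

Using Extended Euclidean Algorithm:
gcd(39, 61) = 1
Bezout coefficients: 39 × -25 + 61 × 16 = 1
So 39 × -25 ≡ 1 (mod 61)
The inverse is -25 mod 61 = 36
Verification: 39 × 36 = 1404 = 23 × 61 + 1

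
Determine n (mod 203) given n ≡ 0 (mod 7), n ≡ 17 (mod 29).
133

Using the Chinese Remainder Theorem:
M = product of moduli = 203
For equation 1: M_1 = 29, 29 ≡ 1 (mod 7), inverse of 29 mod 7 is 1 (check: 1 × 1 = 1 ≡ 1 (mod 7))
For equation 2: M_2 = 7, 7 ≡ 7 (mod 29), inverse of 7 mod 29 is 25 (check: 7 × 25 = 175 ≡ 1 (mod 29))
Combine: n ≡ Σ r_i×M_i×(M_i⁻¹ mod m_i) = 0×29×1 + 17×7×25 = 0 + 2975 = 2975
2975 mod 203 = 133
n ≡ 133 (mod 203)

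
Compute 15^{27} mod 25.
0

Using successive squaring:
Binary expansion of 27: 11011
Powers of 15 mod 25 (each is the square of the previous):
  15^1 ≡ 15 (mod 25)
  15^2 ≡ 15² = 225 ≡ 0 (mod 25)
  15^4 ≡ 0² = 0 ≡ 0 (mod 25)
  15^8 ≡ 0² = 0 ≡ 0 (mod 25)
  15^16 ≡ 0² = 0 ≡ 0 (mod 25)
27 = 16 + 8 + 2 + 1, so 15^27 = 15^16 × 15^8 × 15^2 × 15^1 ≡ 0 × 0 × 0 × 15 (mod 25)
Multiplying step by step:
  0 × 0 = 0 ≡ 0 (mod 25)
  0 × 0 = 0 ≡ 0 (mod 25)
  0 × 15 = 0 ≡ 0 (mod 25)
Result: 15^27 ≡ 0 (mod 25)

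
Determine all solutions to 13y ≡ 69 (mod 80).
73

Since gcd(13, 80) = 1 divides 69, a solution exists.
Multiply both sides by the inverse of 13 mod 80:
  13^(-1) mod 80 = 37
  x ≡ 37 × 69 ≡ 2553 ≡ 73 (mod 80)
Verification: 13 × 73 = 949 = 11 × 80 + 69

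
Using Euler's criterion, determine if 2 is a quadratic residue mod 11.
By Euler's criterion: 2^{5} ≡ 10 (mod 11). Since this equals -1 (≡ 10), 2 is not a QR.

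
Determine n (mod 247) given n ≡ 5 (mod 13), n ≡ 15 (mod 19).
148

Using the Chinese Remainder Theorem:
M = product of moduli = 247
For equation 1: M_1 = 19, 19 ≡ 6 (mod 13), inverse of 19 mod 13 is 11 (check: 6 × 11 = 66 ≡ 1 (mod 13))
For equation 2: M_2 = 13, 13 ≡ 13 (mod 19), inverse of 13 mod 19 is 3 (check: 13 × 3 = 39 ≡ 1 (mod 19))
Combine: n ≡ Σ r_i×M_i×(M_i⁻¹ mod m_i) = 5×19×11 + 15×13×3 = 1045 + 585 = 1630
1630 mod 247 = 148
n ≡ 148 (mod 247)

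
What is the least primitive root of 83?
2

A primitive root g modulo p has order p-1 = 82
Prime divisors of 82: [2, 41]
g is a primitive root iff g^(82/q) ≢ 1 (mod 83) for each prime divisor q
Testing small values:
  g = 2: 2^41 ≡ 82, 2^2 ≡ 4 (mod 83) → none is 1, primitive root!
The smallest primitive root is 2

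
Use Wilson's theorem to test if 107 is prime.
(106)! mod 107 = 106. Since 106 ≡ -1 (mod 107), 107 is prime.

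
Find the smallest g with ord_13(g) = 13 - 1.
p - 1 = 12 has prime divisors 2, 3. h is a primitive root mod 13 iff h^(12/q) ≢ 1 (mod 13) for each such q.
h = 2: 2^6 ≡ 12, 2^4 ≡ 3 (mod 13); none is 1, so 2 has order 12 and is a primitive root.
The smallest primitive root mod 13 is g = 2.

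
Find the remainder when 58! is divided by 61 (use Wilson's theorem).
(60)! = (58)! × (59) × (60) ≡ -1 (mod 61). So (58)! ≡ -1 × [(60)(59)]^(-1) ≡ 30 (mod 61)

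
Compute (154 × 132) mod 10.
8

(154 × 132) = 20328
20328 mod 10 = 8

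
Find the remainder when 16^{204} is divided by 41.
By Fermat: 16^{40} ≡ 1 (mod 41). 204 = 5×40 + 4. So 16^{204} ≡ 16^{4} ≡ 18 (mod 41)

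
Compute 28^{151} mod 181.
105

Using successive squaring:
Binary expansion of 151: 10010111
Powers of 28 mod 181 (each is the square of the previous):
  28^1 ≡ 28 (mod 181)
  28^2 ≡ 28² = 784 ≡ 60 (mod 181)
  28^4 ≡ 60² = 3600 ≡ 161 (mod 181)
  28^8 ≡ 161² = 25921 ≡ 38 (mod 181)
  28^16 ≡ 38² = 1444 ≡ 177 (mod 181)
  28^32 ≡ 177² = 31329 ≡ 16 (mod 181)
  28^64 ≡ 16² = 256 ≡ 75 (mod 181)
  28^128 ≡ 75² = 5625 ≡ 14 (mod 181)
151 = 128 + 16 + 4 + 2 + 1, so 28^151 = 28^128 × 28^16 × 28^4 × 28^2 × 28^1 ≡ 14 × 177 × 161 × 60 × 28 (mod 181)
Multiplying step by step:
  14 × 177 = 2478 ≡ 125 (mod 181)
  125 × 161 = 20125 ≡ 34 (mod 181)
  34 × 60 = 2040 ≡ 49 (mod 181)
  49 × 28 = 1372 ≡ 105 (mod 181)
Result: 28^151 ≡ 105 (mod 181)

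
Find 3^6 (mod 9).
6 = 4 + 2 (binary 110). Repeated squaring mod 9: 3^1 ≡ 3; 3^2 ≡ 3² = 9 ≡ 0; 3^4 ≡ 0² = 0 ≡ 0. Multiply: 3^6 = 3^4 × 3^2 ≡ 0 × 0 (mod 9): 0 × 0 = 0 ≡ 0. So 3^6 ≡ 0 (mod 9).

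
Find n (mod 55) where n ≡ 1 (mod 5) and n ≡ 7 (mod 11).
M = 5 × 11 = 55. M₁ = 11, y₁ ≡ 1 (mod 5). M₂ = 5, y₂ ≡ 9 (mod 11). n = 1×11×1 + 7×5×9 ≡ 51 (mod 55)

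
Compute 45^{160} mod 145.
20

Using successive squaring:
Binary expansion of 160: 10100000
Powers of 45 mod 145 (each is the square of the previous):
  45^1 ≡ 45 (mod 145)
  45^2 ≡ 45² = 2025 ≡ 140 (mod 145)
  45^4 ≡ 140² = 19600 ≡ 25 (mod 145)
  45^8 ≡ 25² = 625 ≡ 45 (mod 145)
  45^16 ≡ 45² = 2025 ≡ 140 (mod 145)
  45^32 ≡ 140² = 19600 ≡ 25 (mod 145)
  45^64 ≡ 25² = 625 ≡ 45 (mod 145)
  45^128 ≡ 45² = 2025 ≡ 140 (mod 145)
160 = 128 + 32, so 45^160 = 45^128 × 45^32 ≡ 140 × 25 (mod 145)
Multiplying step by step:
  140 × 25 = 3500 ≡ 20 (mod 145)
Result: 45^160 ≡ 20 (mod 145)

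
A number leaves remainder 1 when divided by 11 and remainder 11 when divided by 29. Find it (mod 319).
M = 11 × 29 = 319. M₁ = 29, y₁ ≡ 8 (mod 11). M₂ = 11, y₂ ≡ 8 (mod 29). z = 1×29×8 + 11×11×8 ≡ 243 (mod 319)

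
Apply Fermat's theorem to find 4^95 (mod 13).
By Fermat: 4^{12} ≡ 1 (mod 13). 95 = 7×12 + 11. So 4^{95} ≡ 4^{11} ≡ 10 (mod 13)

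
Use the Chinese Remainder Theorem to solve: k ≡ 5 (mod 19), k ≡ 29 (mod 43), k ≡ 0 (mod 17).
11424

Using the Chinese Remainder Theorem:
M = product of moduli = 13889
For equation 1: M_1 = 731, 731 ≡ 9 (mod 19), inverse of 731 mod 19 is 17 (check: 9 × 17 = 153 ≡ 1 (mod 19))
For equation 2: M_2 = 323, 323 ≡ 22 (mod 43), inverse of 323 mod 43 is 2 (check: 22 × 2 = 44 ≡ 1 (mod 43))
For equation 3: M_3 = 817, 817 ≡ 1 (mod 17), inverse of 817 mod 17 is 1 (check: 1 × 1 = 1 ≡ 1 (mod 17))
Combine: k ≡ Σ r_i×M_i×(M_i⁻¹ mod m_i) = 5×731×17 + 29×323×2 + 0×817×1 = 62135 + 18734 + 0 = 80869
80869 mod 13889 = 11424
k ≡ 11424 (mod 13889)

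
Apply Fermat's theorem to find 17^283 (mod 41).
By Fermat: 17^{40} ≡ 1 (mod 41). 283 ≡ 3 (mod 40). So 17^{283} ≡ 17^{3} ≡ 34 (mod 41)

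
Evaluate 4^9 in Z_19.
9 = 8 + 1 (binary 1001). Repeated squaring mod 19: 4^1 ≡ 4; 4^2 ≡ 4² = 16 ≡ 16; 4^4 ≡ 16² = 256 ≡ 9; 4^8 ≡ 9² = 81 ≡ 5. Multiply: 4^9 = 4^8 × 4^1 ≡ 5 × 4 (mod 19): 5 × 4 = 20 ≡ 1. So 4^9 ≡ 1 (mod 19).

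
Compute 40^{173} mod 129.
58

Using successive squaring:
Binary expansion of 173: 10101101
Powers of 40 mod 129 (each is the square of the previous):
  40^1 ≡ 40 (mod 129)
  40^2 ≡ 40² = 1600 ≡ 52 (mod 129)
  40^4 ≡ 52² = 2704 ≡ 124 (mod 129)
  40^8 ≡ 124² = 15376 ≡ 25 (mod 129)
  40^16 ≡ 25² = 625 ≡ 109 (mod 129)
  40^32 ≡ 109² = 11881 ≡ 13 (mod 129)
  40^64 ≡ 13² = 169 ≡ 40 (mod 129)
  40^128 ≡ 40² = 1600 ≡ 52 (mod 129)
173 = 128 + 32 + 8 + 4 + 1, so 40^173 = 40^128 × 40^32 × 40^8 × 40^4 × 40^1 ≡ 52 × 13 × 25 × 124 × 40 (mod 129)
Multiplying step by step:
  52 × 13 = 676 ≡ 31 (mod 129)
  31 × 25 = 775 ≡ 1 (mod 129)
  1 × 124 = 124 ≡ 124 (mod 129)
  124 × 40 = 4960 ≡ 58 (mod 129)
Result: 40^173 ≡ 58 (mod 129)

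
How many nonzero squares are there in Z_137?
For prime 137, there are (p-1)/2 = (137-1)/2 = 68 quadratic residues (excluding 0).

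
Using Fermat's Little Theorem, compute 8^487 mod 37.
By Fermat: 8^{36} ≡ 1 (mod 37). 487 ≡ 19 (mod 36). So 8^{487} ≡ 8^{19} ≡ 29 (mod 37)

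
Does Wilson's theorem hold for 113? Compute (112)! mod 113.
(112)! mod 113 = 112. Since this equals -1 (mod 113), Wilson confirms 113 is prime.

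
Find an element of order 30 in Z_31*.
3 has order 30 mod 31 since 3^{30} ≡ 1 (mod 31) and no smaller power works.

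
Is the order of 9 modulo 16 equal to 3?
No, the actual order is 2, not 3.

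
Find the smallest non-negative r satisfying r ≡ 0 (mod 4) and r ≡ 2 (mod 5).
M = 4 × 5 = 20. M₁ = 5, y₁ ≡ 1 (mod 4). M₂ = 4, y₂ ≡ 4 (mod 5). r = 0×5×1 + 2×4×4 ≡ 12 (mod 20)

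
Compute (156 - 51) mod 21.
0

(156 - 51) = 105
105 mod 21 = 0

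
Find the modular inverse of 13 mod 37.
13^(-1) ≡ 20 (mod 37). Verification: 13 × 20 = 260 ≡ 1 (mod 37)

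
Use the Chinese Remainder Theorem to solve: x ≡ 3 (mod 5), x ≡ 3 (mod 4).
M = 5 × 4 = 20. M₁ = 4, y₁ ≡ 4 (mod 5). M₂ = 5, y₂ ≡ 1 (mod 4). x = 3×4×4 + 3×5×1 ≡ 3 (mod 20)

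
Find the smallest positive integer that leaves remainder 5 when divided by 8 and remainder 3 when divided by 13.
M = 8 × 13 = 104. M₁ = 13, y₁ ≡ 5 (mod 8). M₂ = 8, y₂ ≡ 5 (mod 13). x = 5×13×5 + 3×8×5 ≡ 29 (mod 104). The smallest positive such number is 29.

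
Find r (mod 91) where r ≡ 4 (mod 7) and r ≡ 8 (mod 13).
M = 7 × 13 = 91. M₁ = 13, y₁ ≡ 6 (mod 7). M₂ = 7, y₂ ≡ 2 (mod 13). r = 4×13×6 + 8×7×2 ≡ 60 (mod 91)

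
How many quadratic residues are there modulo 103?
For prime 103, there are (p-1)/2 = (103-1)/2 = 51 quadratic residues (excluding 0).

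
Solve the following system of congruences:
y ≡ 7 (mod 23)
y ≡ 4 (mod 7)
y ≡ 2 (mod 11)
1663

Using the Chinese Remainder Theorem:
M = product of moduli = 1771
For equation 1: M_1 = 77, 77 ≡ 8 (mod 23), inverse of 77 mod 23 is 3 (check: 8 × 3 = 24 ≡ 1 (mod 23))
For equation 2: M_2 = 253, 253 ≡ 1 (mod 7), inverse of 253 mod 7 is 1 (check: 1 × 1 = 1 ≡ 1 (mod 7))
For equation 3: M_3 = 161, 161 ≡ 7 (mod 11), inverse of 161 mod 11 is 8 (check: 7 × 8 = 56 ≡ 1 (mod 11))
Combine: y ≡ Σ r_i×M_i×(M_i⁻¹ mod m_i) = 7×77×3 + 4×253×1 + 2×161×8 = 1617 + 1012 + 2576 = 5205
5205 mod 1771 = 1663
y ≡ 1663 (mod 1771)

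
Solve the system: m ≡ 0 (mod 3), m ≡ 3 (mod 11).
M = 3 × 11 = 33. M₁ = 11, y₁ ≡ 2 (mod 3). M₂ = 3, y₂ ≡ 4 (mod 11). m = 0×11×2 + 3×3×4 ≡ 3 (mod 33)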